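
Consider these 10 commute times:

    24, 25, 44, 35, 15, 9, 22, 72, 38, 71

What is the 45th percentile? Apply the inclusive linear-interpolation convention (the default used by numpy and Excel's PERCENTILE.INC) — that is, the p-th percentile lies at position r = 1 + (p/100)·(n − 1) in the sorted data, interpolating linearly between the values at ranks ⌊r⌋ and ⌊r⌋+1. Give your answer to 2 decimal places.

Sorted: 9, 15, 22, 24, 25, 35, 38, 44, 71, 72.
n = 10.
r = 1 + (45/100)·(10 − 1) = 1 + 4.05 = 5.05.
Rank 5 is 25 and rank 6 is 35.
Interpolate: 25 + 0.05·(35 − 25) = 25 + 0.05·10 = 25.5.

25.50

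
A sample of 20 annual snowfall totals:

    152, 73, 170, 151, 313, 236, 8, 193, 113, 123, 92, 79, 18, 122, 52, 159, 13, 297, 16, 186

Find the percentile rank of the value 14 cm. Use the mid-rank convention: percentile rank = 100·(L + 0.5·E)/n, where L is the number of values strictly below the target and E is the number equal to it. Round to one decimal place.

Sorted: 8, 13, 16, 18, 52, 73, 79, 92, 113, 122, 123, 151, 152, 159, 170, 186, 193, 236, 297, 313.
Count below 14: L = 2; count equal: E = 0; n = 20.
Percentile rank = 100·(2 + 0.5·0)/20 = 100·2/20 = 10.

10.0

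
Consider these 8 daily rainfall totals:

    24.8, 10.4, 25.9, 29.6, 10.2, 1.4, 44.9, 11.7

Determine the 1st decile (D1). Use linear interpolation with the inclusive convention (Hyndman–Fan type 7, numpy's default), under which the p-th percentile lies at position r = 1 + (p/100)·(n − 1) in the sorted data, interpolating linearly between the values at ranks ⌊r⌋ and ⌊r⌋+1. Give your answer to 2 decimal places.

7.56

Sorted: 1.4, 10.2, 10.4, 11.7, 24.8, 25.9, 29.6, 44.9.
n = 8.
r = 1 + (10/100)·(8 − 1) = 1 + 0.7 = 1.7.
Rank 1 is 1.4 and rank 2 is 10.2.
Interpolate: 1.4 + 0.7·(10.2 − 1.4) = 1.4 + 0.7·8.8 = 7.56.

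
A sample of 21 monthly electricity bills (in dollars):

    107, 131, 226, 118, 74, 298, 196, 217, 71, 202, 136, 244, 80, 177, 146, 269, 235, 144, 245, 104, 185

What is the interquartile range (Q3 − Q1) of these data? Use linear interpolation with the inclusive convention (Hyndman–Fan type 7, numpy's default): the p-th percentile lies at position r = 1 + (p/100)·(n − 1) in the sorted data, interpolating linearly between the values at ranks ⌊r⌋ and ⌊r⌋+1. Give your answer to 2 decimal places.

108.00

Sorted: 71, 74, 80, 104, 107, 118, 131, 136, 144, 146, 177, 185, 196, 202, 217, 226, 235, 244, 245, 269, 298.
n = 21.
P25: r = 6 (integer) → 118.
P75: r = 16 (integer) → 226.
Difference: 226 − 118 = 108.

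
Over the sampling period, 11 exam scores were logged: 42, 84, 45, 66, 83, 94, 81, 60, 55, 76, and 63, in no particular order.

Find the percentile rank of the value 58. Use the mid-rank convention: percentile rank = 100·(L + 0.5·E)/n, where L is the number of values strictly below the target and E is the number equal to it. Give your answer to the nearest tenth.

Sorted: 42, 45, 55, 60, 63, 66, 76, 81, 83, 84, 94.
Count below 58: L = 3; count equal: E = 0; n = 11.
Percentile rank = 100·(3 + 0.5·0)/11 = 100·3/11 = 27.27.

27.3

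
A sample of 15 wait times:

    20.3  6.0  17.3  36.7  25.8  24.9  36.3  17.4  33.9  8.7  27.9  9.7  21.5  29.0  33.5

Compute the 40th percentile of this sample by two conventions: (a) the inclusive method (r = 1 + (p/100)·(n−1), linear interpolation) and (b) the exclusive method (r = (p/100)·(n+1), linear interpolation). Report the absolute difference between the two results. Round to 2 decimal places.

0.24

Sorted: 6.0, 8.7, 9.7, 17.3, 17.4, 20.3, 21.5, 24.9, 25.8, 27.9, 29.0, 33.5, 33.9, 36.3, 36.7.
n = 15.
(a) r = 6.6; between ranks 6 (20.3) and 7 (21.5): 21.02.
(b) r = 6.4; between ranks 6 (20.3) and 7 (21.5): 20.78.
|21.02 − 20.78| = 0.24.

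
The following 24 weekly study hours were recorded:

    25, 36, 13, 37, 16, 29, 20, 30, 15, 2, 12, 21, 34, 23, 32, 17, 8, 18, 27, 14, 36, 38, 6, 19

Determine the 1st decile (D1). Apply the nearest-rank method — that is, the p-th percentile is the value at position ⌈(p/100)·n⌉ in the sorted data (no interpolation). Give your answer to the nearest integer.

8

Sorted: 2, 6, 8, 12, 13, 14, 15, 16, 17, 18, 19, 20, 21, 23, 25, 27, 29, 30, 32, 34, 36, 36, 37, 38.
n = 24.
Position = ⌈10/100 · 24⌉ = ⌈2.4⌉ = 3.
The value at rank 3 is 8.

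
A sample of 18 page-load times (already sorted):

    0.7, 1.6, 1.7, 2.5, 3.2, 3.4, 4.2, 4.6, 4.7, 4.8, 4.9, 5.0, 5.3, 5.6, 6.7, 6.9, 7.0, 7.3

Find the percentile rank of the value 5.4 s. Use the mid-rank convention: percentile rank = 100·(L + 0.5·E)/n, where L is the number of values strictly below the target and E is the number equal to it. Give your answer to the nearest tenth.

72.2

Count below 5.4: L = 13; count equal: E = 0; n = 18.
Percentile rank = 100·(13 + 0.5·0)/18 = 100·13/18 = 72.22.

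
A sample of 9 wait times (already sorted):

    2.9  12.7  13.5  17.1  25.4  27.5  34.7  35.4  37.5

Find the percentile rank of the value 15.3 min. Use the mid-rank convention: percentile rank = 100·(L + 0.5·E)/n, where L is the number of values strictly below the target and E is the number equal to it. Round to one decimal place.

33.3

Count below 15.3: L = 3; count equal: E = 0; n = 9.
Percentile rank = 100·(3 + 0.5·0)/9 = 100·3/9 = 33.33.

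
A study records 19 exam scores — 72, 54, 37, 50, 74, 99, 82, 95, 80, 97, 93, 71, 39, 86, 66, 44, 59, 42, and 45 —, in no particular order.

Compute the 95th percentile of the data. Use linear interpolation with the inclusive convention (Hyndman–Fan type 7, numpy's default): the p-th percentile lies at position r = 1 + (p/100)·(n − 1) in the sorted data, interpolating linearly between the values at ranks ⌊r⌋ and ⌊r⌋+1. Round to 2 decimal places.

97.20

Sorted: 37, 39, 42, 44, 45, 50, 54, 59, 66, 71, 72, 74, 80, 82, 86, 93, 95, 97, 99.
n = 19.
r = 1 + (95/100)·(19 − 1) = 1 + 17.1 = 18.1.
Rank 18 is 97 and rank 19 is 99.
Interpolate: 97 + 0.1·(99 − 97) = 97 + 0.1·2 = 97.2.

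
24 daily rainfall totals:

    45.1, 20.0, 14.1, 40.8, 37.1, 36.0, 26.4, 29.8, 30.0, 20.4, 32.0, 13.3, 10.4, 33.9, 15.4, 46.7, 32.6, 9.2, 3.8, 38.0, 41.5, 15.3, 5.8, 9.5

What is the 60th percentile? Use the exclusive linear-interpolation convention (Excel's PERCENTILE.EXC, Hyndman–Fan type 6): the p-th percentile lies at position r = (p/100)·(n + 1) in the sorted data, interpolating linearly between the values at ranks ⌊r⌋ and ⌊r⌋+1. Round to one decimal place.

32.0

Sorted: 3.8, 5.8, 9.2, 9.5, 10.4, 13.3, 14.1, 15.3, 15.4, 20.0, 20.4, 26.4, 29.8, 30.0, 32.0, 32.6, 33.9, 36.0, 37.1, 38.0, 40.8, 41.5, 45.1, 46.7.
n = 24.
r = (60/100)·(24 + 1) = 15.
r is an integer, so P60 is the value at rank 15: 32.0.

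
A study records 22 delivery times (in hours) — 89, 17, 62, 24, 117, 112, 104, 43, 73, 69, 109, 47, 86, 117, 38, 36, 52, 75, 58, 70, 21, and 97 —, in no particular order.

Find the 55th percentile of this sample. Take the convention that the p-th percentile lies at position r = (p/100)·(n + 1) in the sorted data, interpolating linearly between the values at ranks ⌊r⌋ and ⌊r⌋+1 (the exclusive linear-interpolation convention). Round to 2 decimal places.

Sorted: 17, 21, 24, 36, 38, 43, 47, 52, 58, 62, 69, 70, 73, 75, 86, 89, 97, 104, 109, 112, 117, 117.
n = 22.
r = (55/100)·(22 + 1) = 12.65.
Rank 12 is 70 and rank 13 is 73.
Interpolate: 70 + 0.65·(73 − 70) = 70 + 0.65·3 = 71.95.

71.95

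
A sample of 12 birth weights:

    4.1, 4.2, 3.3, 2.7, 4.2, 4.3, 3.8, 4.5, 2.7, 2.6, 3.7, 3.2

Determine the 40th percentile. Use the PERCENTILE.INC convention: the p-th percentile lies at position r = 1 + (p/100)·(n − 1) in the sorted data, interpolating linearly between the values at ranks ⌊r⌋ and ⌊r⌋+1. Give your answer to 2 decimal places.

Sorted: 2.6, 2.7, 2.7, 3.2, 3.3, 3.7, 3.8, 4.1, 4.2, 4.2, 4.3, 4.5.
n = 12.
r = 1 + (40/100)·(12 − 1) = 1 + 4.4 = 5.4.
Rank 5 is 3.3 and rank 6 is 3.7.
Interpolate: 3.3 + 0.4·(3.7 − 3.3) = 3.3 + 0.4·0.4 = 3.46.

3.46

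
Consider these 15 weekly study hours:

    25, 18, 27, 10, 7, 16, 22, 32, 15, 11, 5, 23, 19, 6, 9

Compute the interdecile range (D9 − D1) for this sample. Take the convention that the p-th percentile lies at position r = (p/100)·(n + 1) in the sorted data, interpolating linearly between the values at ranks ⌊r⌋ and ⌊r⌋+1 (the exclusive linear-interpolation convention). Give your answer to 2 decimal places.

23.40

Sorted: 5, 6, 7, 9, 10, 11, 15, 16, 18, 19, 22, 23, 25, 27, 32.
n = 15.
P10: r = 1.6; ranks 1–2 are 5, 6; interpolating gives 5.6.
P90: r = 14.4; ranks 14–15 are 27, 32; interpolating gives 29.
Difference: 29 − 5.6 = 23.4.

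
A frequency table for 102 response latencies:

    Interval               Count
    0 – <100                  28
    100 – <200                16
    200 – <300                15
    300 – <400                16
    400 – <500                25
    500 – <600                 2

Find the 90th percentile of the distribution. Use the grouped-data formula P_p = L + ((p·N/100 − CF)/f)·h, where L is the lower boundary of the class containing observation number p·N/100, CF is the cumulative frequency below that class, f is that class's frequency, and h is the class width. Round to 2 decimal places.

N = 102; target position k = 90/100 · 102 = 91.8.
Cumulative frequencies: 28, 44, 59, 75, 100, 102.
Observation 91.8 falls in the class 400 – <500.
L = 400, CF = 75, f = 25, h = 100.
P90 = 400 + ((91.8 − 75)/25)·100 = 400 + 67.2 = 467.2.

467.20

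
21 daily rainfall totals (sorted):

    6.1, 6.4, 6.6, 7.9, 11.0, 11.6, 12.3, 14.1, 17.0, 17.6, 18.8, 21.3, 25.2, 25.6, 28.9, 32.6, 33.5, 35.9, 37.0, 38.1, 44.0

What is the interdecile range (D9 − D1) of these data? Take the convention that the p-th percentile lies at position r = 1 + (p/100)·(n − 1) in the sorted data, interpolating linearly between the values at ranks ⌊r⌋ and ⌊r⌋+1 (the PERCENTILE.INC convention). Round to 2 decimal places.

30.40

n = 21.
P10: r = 3 (integer) → 6.6.
P90: r = 19 (integer) → 37.
Difference: 37 − 6.6 = 30.4.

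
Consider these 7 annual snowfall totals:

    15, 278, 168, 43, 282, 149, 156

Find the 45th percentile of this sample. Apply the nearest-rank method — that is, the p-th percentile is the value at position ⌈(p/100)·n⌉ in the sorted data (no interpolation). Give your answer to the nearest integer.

156

Sorted: 15, 43, 149, 156, 168, 278, 282.
n = 7.
Position = ⌈45/100 · 7⌉ = ⌈3.15⌉ = 4.
The value at rank 4 is 156.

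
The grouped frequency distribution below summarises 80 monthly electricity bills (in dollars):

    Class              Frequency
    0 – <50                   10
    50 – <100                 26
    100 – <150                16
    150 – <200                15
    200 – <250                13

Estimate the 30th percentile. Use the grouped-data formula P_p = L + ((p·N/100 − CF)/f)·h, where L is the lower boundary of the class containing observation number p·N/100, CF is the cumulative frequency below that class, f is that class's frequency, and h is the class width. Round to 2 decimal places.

76.92

N = 80; target position k = 30/100 · 80 = 24.
Cumulative frequencies: 10, 36, 52, 67, 80.
Observation 24 falls in the class 50 – <100.
L = 50, CF = 10, f = 26, h = 50.
P30 = 50 + ((24 − 10)/26)·50 = 50 + 26.9231 = 76.9231.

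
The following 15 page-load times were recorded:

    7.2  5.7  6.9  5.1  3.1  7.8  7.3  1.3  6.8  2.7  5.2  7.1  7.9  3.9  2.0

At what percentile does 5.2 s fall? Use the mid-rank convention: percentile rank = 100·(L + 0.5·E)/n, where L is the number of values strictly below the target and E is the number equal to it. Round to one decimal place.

43.3

Sorted: 1.3, 2.0, 2.7, 3.1, 3.9, 5.1, 5.2, 5.7, 6.8, 6.9, 7.1, 7.2, 7.3, 7.8, 7.9.
Count below 5.2: L = 6; count equal: E = 1; n = 15.
Percentile rank = 100·(6 + 0.5·1)/15 = 100·6.5/15 = 43.33.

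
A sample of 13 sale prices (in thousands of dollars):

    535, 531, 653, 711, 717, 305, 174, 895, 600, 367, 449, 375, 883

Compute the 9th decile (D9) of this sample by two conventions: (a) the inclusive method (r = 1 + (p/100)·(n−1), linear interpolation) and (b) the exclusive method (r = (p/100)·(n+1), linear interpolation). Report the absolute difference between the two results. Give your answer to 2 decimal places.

40.40

Sorted: 174, 305, 367, 375, 449, 531, 535, 600, 653, 711, 717, 883, 895.
n = 13.
(a) r = 11.8; between ranks 11 (717) and 12 (883): 849.8.
(b) r = 12.6; between ranks 12 (883) and 13 (895): 890.2.
|849.8 − 890.2| = 40.4.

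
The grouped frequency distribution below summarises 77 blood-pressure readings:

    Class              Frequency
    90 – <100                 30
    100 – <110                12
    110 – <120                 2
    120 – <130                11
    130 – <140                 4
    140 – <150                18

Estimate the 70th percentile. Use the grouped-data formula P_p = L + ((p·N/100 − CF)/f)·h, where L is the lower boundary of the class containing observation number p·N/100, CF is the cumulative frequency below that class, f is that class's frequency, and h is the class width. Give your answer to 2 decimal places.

129.00

N = 77; target position k = 70/100 · 77 = 53.9.
Cumulative frequencies: 30, 42, 44, 55, 59, 77.
Observation 53.9 falls in the class 120 – <130.
L = 120, CF = 44, f = 11, h = 10.
P70 = 120 + ((53.9 − 44)/11)·10 = 120 + 9 = 129.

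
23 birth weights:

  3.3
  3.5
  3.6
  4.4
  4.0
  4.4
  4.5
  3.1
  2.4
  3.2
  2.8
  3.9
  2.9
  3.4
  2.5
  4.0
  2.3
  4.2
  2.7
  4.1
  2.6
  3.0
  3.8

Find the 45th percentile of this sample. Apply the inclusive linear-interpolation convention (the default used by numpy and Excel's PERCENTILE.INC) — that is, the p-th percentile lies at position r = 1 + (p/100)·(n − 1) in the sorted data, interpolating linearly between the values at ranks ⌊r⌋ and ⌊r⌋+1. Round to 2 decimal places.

Sorted: 2.3, 2.4, 2.5, 2.6, 2.7, 2.8, 2.9, 3.0, 3.1, 3.2, 3.3, 3.4, 3.5, 3.6, 3.8, 3.9, 4.0, 4.0, 4.1, 4.2, 4.4, 4.4, 4.5.
n = 23.
r = 1 + (45/100)·(23 − 1) = 1 + 9.9 = 10.9.
Rank 10 is 3.2 and rank 11 is 3.3.
Interpolate: 3.2 + 0.9·(3.3 − 3.2) = 3.2 + 0.9·0.1 = 3.29.

3.29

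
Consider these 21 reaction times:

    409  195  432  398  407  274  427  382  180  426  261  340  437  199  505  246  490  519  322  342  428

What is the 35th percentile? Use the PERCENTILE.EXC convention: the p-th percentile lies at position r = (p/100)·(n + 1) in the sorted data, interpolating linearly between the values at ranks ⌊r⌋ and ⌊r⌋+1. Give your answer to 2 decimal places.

334.60

Sorted: 180, 195, 199, 246, 261, 274, 322, 340, 342, 382, 398, 407, 409, 426, 427, 428, 432, 437, 490, 505, 519.
n = 21.
r = (35/100)·(21 + 1) = 7.7.
Rank 7 is 322 and rank 8 is 340.
Interpolate: 322 + 0.7·(340 − 322) = 322 + 0.7·18 = 334.6.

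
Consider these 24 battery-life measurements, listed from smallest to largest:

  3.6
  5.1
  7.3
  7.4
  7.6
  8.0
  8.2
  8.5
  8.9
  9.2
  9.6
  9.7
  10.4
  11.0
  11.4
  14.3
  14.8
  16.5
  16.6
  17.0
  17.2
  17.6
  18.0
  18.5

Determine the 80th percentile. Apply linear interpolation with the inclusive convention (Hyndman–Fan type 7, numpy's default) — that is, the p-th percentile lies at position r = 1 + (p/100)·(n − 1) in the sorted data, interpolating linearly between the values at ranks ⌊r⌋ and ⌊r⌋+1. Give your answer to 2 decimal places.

16.76

n = 24.
r = 1 + (80/100)·(24 − 1) = 1 + 18.4 = 19.4.
Rank 19 is 16.6 and rank 20 is 17.0.
Interpolate: 16.6 + 0.4·(17.0 − 16.6) = 16.6 + 0.4·0.4 = 16.76.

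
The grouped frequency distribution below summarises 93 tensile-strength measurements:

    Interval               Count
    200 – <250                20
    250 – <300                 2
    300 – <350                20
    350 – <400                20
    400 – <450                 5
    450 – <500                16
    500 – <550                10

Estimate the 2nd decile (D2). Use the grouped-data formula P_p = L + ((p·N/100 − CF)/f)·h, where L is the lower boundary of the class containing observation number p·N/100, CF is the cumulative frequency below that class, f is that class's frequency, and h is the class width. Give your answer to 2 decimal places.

N = 93; target position k = 20/100 · 93 = 18.6.
Cumulative frequencies: 20, 22, 42, 62, 67, 83, 93.
Observation 18.6 falls in the class 200 – <250.
L = 200, CF = 0, f = 20, h = 50.
P20 = 200 + ((18.6 − 0)/20)·50 = 200 + 46.5 = 246.5.

246.50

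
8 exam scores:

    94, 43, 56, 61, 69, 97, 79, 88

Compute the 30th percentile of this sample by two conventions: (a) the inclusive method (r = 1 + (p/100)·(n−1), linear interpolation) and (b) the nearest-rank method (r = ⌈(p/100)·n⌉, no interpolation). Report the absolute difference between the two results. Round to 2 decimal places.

0.80

Sorted: 43, 56, 61, 69, 79, 88, 94, 97.
n = 8.
(a) r = 3.1; between ranks 3 (61) and 4 (69): 61.8.
(b) the nearest-rank method: rank 3 → 61.
|61.8 − 61| = 0.8.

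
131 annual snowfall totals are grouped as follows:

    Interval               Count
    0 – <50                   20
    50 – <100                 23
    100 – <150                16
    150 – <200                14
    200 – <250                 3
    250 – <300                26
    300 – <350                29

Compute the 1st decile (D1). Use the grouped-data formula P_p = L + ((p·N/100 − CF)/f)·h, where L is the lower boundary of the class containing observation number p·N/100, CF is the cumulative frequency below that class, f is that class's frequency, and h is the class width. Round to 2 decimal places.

32.75

N = 131; target position k = 10/100 · 131 = 13.1.
Cumulative frequencies: 20, 43, 59, 73, 76, 102, 131.
Observation 13.1 falls in the class 0 – <50.
L = 0, CF = 0, f = 20, h = 50.
P10 = 0 + ((13.1 − 0)/20)·50 = 0 + 32.75 = 32.75.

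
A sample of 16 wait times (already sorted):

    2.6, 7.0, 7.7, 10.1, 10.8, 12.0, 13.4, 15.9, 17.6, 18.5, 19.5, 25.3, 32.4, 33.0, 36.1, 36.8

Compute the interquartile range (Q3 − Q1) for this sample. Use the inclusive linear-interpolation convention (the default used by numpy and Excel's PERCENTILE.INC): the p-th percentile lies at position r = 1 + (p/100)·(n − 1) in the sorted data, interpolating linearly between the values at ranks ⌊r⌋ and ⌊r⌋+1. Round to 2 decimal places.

n = 16.
P25: r = 4.75; ranks 4–5 are 10.1, 10.8; interpolating gives 10.625.
P75: r = 12.25; ranks 12–13 are 25.3, 32.4; interpolating gives 27.075.
Difference: 27.075 − 10.625 = 16.45.

16.45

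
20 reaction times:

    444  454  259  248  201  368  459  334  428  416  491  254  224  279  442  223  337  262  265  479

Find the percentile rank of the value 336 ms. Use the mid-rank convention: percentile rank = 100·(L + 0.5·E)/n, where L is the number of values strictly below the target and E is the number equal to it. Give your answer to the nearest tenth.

Sorted: 201, 223, 224, 248, 254, 259, 262, 265, 279, 334, 337, 368, 416, 428, 442, 444, 454, 459, 479, 491.
Count below 336: L = 10; count equal: E = 0; n = 20.
Percentile rank = 100·(10 + 0.5·0)/20 = 100·10/20 = 50.

50.0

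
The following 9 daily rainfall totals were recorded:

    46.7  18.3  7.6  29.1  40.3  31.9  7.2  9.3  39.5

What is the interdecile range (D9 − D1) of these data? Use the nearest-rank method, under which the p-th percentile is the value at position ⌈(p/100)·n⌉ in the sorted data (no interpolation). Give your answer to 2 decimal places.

Sorted: 7.2, 7.6, 9.3, 18.3, 29.1, 31.9, 39.5, 40.3, 46.7.
n = 9.
P10: rank ⌈10/100·9⌉ = 1 → 7.2.
P90: rank ⌈90/100·9⌉ = 9 → 46.7.
Difference: 46.7 − 7.2 = 39.5.

39.50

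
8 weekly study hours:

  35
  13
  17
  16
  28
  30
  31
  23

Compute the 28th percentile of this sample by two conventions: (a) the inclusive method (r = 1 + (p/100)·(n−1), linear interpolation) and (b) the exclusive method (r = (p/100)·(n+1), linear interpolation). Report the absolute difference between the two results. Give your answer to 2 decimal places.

0.44

Sorted: 13, 16, 17, 23, 28, 30, 31, 35.
n = 8.
(a) r = 2.96; between ranks 2 (16) and 3 (17): 16.96.
(b) r = 2.52; between ranks 2 (16) and 3 (17): 16.52.
|16.96 − 16.52| = 0.44.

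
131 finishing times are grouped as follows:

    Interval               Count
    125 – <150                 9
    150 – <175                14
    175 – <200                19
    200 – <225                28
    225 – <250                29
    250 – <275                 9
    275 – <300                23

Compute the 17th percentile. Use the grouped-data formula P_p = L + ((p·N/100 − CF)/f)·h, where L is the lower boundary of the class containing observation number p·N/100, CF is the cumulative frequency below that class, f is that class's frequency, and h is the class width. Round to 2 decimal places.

N = 131; target position k = 17/100 · 131 = 22.27.
Cumulative frequencies: 9, 23, 42, 70, 99, 108, 131.
Observation 22.27 falls in the class 150 – <175.
L = 150, CF = 9, f = 14, h = 25.
P17 = 150 + ((22.27 − 9)/14)·25 = 150 + 23.6964 = 173.696.

173.70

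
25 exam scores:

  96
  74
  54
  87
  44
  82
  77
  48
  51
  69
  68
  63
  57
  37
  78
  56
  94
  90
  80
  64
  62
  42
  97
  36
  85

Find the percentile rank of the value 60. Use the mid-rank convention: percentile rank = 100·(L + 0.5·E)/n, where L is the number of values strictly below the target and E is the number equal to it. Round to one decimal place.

36.0

Sorted: 36, 37, 42, 44, 48, 51, 54, 56, 57, 62, 63, 64, 68, 69, 74, 77, 78, 80, 82, 85, 87, 90, 94, 96, 97.
Count below 60: L = 9; count equal: E = 0; n = 25.
Percentile rank = 100·(9 + 0.5·0)/25 = 100·9/25 = 36.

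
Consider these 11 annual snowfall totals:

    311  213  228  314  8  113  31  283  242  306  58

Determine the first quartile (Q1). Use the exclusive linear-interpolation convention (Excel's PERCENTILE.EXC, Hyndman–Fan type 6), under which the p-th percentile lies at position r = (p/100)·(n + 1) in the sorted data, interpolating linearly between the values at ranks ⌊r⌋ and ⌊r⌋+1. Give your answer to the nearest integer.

Sorted: 8, 31, 58, 113, 213, 228, 242, 283, 306, 311, 314.
n = 11.
r = (25/100)·(11 + 1) = 3.
r is an integer, so P25 is the value at rank 3: 58.

58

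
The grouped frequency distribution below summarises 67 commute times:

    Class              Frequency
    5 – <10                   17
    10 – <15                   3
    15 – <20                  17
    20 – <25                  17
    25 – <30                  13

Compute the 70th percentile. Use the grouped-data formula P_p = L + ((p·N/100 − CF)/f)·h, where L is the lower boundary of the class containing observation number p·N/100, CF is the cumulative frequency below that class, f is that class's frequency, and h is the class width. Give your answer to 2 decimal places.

22.91

N = 67; target position k = 70/100 · 67 = 46.9.
Cumulative frequencies: 17, 20, 37, 54, 67.
Observation 46.9 falls in the class 20 – <25.
L = 20, CF = 37, f = 17, h = 5.
P70 = 20 + ((46.9 − 37)/17)·5 = 20 + 2.91176 = 22.9118.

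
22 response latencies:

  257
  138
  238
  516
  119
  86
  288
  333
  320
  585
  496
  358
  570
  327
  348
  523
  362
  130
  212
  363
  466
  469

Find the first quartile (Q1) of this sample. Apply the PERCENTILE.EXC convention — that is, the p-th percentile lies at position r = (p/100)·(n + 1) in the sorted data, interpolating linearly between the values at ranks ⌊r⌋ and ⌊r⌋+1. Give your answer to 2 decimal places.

231.50

Sorted: 86, 119, 130, 138, 212, 238, 257, 288, 320, 327, 333, 348, 358, 362, 363, 466, 469, 496, 516, 523, 570, 585.
n = 22.
r = (25/100)·(22 + 1) = 5.75.
Rank 5 is 212 and rank 6 is 238.
Interpolate: 212 + 0.75·(238 − 212) = 212 + 0.75·26 = 231.5.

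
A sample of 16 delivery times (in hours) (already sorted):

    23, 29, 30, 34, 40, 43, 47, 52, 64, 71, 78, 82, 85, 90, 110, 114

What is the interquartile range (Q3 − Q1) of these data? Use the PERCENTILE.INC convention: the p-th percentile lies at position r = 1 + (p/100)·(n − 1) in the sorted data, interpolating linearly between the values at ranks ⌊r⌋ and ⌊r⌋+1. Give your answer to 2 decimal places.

44.25

n = 16.
P25: r = 4.75; ranks 4–5 are 34, 40; interpolating gives 38.5.
P75: r = 12.25; ranks 12–13 are 82, 85; interpolating gives 82.75.
Difference: 82.75 − 38.5 = 44.25.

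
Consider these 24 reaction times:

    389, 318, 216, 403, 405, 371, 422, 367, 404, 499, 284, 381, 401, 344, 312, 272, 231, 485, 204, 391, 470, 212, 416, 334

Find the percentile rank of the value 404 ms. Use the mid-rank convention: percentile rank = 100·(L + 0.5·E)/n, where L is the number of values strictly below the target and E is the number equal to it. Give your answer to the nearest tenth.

72.9

Sorted: 204, 212, 216, 231, 272, 284, 312, 318, 334, 344, 367, 371, 381, 389, 391, 401, 403, 404, 405, 416, 422, 470, 485, 499.
Count below 404: L = 17; count equal: E = 1; n = 24.
Percentile rank = 100·(17 + 0.5·1)/24 = 100·17.5/24 = 72.92.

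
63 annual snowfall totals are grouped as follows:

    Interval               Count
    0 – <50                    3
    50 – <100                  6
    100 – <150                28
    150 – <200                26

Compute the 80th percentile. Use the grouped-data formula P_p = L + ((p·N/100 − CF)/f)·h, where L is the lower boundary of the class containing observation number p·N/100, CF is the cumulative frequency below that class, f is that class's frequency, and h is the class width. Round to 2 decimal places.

N = 63; target position k = 80/100 · 63 = 50.4.
Cumulative frequencies: 3, 9, 37, 63.
Observation 50.4 falls in the class 150 – <200.
L = 150, CF = 37, f = 26, h = 50.
P80 = 150 + ((50.4 − 37)/26)·50 = 150 + 25.7692 = 175.769.

175.77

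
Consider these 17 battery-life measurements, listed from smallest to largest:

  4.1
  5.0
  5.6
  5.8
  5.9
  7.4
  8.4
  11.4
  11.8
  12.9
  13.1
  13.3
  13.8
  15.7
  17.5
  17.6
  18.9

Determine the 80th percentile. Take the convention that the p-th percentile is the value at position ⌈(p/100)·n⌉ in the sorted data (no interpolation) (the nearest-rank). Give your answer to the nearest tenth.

n = 17.
Position = ⌈80/100 · 17⌉ = ⌈13.6⌉ = 14.
The value at rank 14 is 15.7.

15.7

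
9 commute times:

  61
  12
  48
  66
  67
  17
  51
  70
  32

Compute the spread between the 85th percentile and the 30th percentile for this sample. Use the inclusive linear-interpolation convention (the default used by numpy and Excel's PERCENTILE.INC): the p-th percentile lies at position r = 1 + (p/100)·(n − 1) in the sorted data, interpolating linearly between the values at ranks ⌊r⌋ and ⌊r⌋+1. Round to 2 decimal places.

28.40

Sorted: 12, 17, 32, 48, 51, 61, 66, 67, 70.
n = 9.
P30: r = 3.4; ranks 3–4 are 32, 48; interpolating gives 38.4.
P85: r = 7.8; ranks 7–8 are 66, 67; interpolating gives 66.8.
Difference: 66.8 − 38.4 = 28.4.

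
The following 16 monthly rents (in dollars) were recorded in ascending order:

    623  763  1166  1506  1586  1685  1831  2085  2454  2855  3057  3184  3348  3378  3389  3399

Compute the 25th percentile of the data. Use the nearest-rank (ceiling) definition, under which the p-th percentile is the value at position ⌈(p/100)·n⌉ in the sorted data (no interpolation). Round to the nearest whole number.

1506

n = 16.
Position = ⌈25/100 · 16⌉ = ⌈4⌉ = 4.
The value at rank 4 is 1506.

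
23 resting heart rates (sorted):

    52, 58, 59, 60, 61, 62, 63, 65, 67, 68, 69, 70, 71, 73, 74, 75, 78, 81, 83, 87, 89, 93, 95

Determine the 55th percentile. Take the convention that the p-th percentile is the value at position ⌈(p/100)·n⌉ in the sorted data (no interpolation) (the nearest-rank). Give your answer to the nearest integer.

71

n = 23.
Position = ⌈55/100 · 23⌉ = ⌈12.65⌉ = 13.
The value at rank 13 is 71.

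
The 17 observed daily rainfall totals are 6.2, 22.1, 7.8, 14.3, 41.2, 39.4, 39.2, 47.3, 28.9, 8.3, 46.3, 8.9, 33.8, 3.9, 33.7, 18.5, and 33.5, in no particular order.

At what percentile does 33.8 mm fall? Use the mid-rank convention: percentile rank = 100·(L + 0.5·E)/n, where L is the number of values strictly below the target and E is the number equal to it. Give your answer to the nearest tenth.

Sorted: 3.9, 6.2, 7.8, 8.3, 8.9, 14.3, 18.5, 22.1, 28.9, 33.5, 33.7, 33.8, 39.2, 39.4, 41.2, 46.3, 47.3.
Count below 33.8: L = 11; count equal: E = 1; n = 17.
Percentile rank = 100·(11 + 0.5·1)/17 = 100·11.5/17 = 67.65.

67.6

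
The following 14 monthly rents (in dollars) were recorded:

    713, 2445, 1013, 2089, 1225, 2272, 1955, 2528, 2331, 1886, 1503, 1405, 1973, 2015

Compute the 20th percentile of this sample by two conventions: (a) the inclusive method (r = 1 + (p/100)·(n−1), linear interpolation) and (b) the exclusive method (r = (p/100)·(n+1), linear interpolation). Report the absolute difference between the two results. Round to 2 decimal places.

108.00

Sorted: 713, 1013, 1225, 1405, 1503, 1886, 1955, 1973, 2015, 2089, 2272, 2331, 2445, 2528.
n = 14.
(a) r = 3.6; between ranks 3 (1225) and 4 (1405): 1333.
(b) r = 3 → value at rank 3 = 1225.
|1333 − 1225| = 108.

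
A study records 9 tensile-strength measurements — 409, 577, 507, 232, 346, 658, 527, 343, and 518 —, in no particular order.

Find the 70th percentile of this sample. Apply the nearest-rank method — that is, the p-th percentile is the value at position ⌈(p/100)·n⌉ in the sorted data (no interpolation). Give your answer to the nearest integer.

527

Sorted: 232, 343, 346, 409, 507, 518, 527, 577, 658.
n = 9.
Position = ⌈70/100 · 9⌉ = ⌈6.3⌉ = 7.
The value at rank 7 is 527.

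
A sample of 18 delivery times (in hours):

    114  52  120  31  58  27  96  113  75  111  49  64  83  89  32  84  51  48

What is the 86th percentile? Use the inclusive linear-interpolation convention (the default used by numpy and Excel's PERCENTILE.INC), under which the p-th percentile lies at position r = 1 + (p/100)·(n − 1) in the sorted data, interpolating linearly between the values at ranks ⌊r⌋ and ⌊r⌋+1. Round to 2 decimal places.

112.24

Sorted: 27, 31, 32, 48, 49, 51, 52, 58, 64, 75, 83, 84, 89, 96, 111, 113, 114, 120.
n = 18.
r = 1 + (86/100)·(18 − 1) = 1 + 14.62 = 15.62.
Rank 15 is 111 and rank 16 is 113.
Interpolate: 111 + 0.62·(113 − 111) = 111 + 0.62·2 = 112.24.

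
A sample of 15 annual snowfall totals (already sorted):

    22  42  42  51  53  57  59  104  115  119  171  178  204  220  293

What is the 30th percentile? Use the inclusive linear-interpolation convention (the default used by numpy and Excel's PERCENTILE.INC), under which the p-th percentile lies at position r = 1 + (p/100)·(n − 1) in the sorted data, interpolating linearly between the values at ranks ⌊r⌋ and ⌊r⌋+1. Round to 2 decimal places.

53.80

n = 15.
r = 1 + (30/100)·(15 − 1) = 1 + 4.2 = 5.2.
Rank 5 is 53 and rank 6 is 57.
Interpolate: 53 + 0.2·(57 − 53) = 53 + 0.2·4 = 53.8.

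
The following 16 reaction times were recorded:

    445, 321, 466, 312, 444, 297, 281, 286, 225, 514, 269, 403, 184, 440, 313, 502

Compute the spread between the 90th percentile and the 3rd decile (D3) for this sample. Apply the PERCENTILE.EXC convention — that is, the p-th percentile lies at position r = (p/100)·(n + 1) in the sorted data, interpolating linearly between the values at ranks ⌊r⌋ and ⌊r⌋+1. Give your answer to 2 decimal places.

218.50

Sorted: 184, 225, 269, 281, 286, 297, 312, 313, 321, 403, 440, 444, 445, 466, 502, 514.
n = 16.
P30: r = 5.1; ranks 5–6 are 286, 297; interpolating gives 287.1.
P90: r = 15.3; ranks 15–16 are 502, 514; interpolating gives 505.6.
Difference: 505.6 − 287.1 = 218.5.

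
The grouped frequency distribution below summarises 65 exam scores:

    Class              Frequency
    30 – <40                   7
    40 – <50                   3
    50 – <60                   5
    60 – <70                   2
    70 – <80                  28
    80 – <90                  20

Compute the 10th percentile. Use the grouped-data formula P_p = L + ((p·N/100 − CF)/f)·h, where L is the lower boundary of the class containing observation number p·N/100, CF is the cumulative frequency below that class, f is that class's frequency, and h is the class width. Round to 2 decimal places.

39.29

N = 65; target position k = 10/100 · 65 = 6.5.
Cumulative frequencies: 7, 10, 15, 17, 45, 65.
Observation 6.5 falls in the class 30 – <40.
L = 30, CF = 0, f = 7, h = 10.
P10 = 30 + ((6.5 − 0)/7)·10 = 30 + 9.28571 = 39.2857.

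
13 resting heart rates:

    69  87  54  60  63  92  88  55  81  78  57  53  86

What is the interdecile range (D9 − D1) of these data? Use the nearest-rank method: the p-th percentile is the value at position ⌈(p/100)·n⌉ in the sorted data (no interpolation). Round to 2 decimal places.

34.00

Sorted: 53, 54, 55, 57, 60, 63, 69, 78, 81, 86, 87, 88, 92.
n = 13.
P10: rank ⌈10/100·13⌉ = 2 → 54.
P90: rank ⌈90/100·13⌉ = 12 → 88.
Difference: 88 − 54 = 34.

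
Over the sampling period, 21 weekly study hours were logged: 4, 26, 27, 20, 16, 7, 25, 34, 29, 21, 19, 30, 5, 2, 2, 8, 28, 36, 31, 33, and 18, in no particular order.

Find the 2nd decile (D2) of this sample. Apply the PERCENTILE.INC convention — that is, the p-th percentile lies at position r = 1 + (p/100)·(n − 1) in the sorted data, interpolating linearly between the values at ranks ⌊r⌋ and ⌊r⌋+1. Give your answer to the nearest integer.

7

Sorted: 2, 2, 4, 5, 7, 8, 16, 18, 19, 20, 21, 25, 26, 27, 28, 29, 30, 31, 33, 34, 36.
n = 21.
r = 1 + (20/100)·(21 − 1) = 1 + 4 = 5.
r is an integer, so P20 is the value at rank 5: 7.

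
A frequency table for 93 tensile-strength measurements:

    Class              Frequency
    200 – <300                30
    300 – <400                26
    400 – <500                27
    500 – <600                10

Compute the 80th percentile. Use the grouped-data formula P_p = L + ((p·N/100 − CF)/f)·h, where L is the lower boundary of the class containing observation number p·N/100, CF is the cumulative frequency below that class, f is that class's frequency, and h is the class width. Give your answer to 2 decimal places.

468.15

N = 93; target position k = 80/100 · 93 = 74.4.
Cumulative frequencies: 30, 56, 83, 93.
Observation 74.4 falls in the class 400 – <500.
L = 400, CF = 56, f = 27, h = 100.
P80 = 400 + ((74.4 − 56)/27)·100 = 400 + 68.1481 = 468.148.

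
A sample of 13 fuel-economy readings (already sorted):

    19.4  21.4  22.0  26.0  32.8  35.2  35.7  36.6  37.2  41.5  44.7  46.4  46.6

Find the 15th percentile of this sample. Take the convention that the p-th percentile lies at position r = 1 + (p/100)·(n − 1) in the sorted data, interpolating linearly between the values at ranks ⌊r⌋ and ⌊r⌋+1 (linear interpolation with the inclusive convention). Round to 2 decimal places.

n = 13.
r = 1 + (15/100)·(13 − 1) = 1 + 1.8 = 2.8.
Rank 2 is 21.4 and rank 3 is 22.0.
Interpolate: 21.4 + 0.8·(22.0 − 21.4) = 21.4 + 0.8·0.6 = 21.88.

21.88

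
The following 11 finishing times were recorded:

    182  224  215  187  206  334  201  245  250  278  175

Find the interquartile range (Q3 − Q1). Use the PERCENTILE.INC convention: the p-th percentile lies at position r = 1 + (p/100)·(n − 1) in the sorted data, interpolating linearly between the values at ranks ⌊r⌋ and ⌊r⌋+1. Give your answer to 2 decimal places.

Sorted: 175, 182, 187, 201, 206, 215, 224, 245, 250, 278, 334.
n = 11.
P25: r = 3.5; ranks 3–4 are 187, 201; interpolating gives 194.
P75: r = 8.5; ranks 8–9 are 245, 250; interpolating gives 247.5.
Difference: 247.5 − 194 = 53.5.

53.50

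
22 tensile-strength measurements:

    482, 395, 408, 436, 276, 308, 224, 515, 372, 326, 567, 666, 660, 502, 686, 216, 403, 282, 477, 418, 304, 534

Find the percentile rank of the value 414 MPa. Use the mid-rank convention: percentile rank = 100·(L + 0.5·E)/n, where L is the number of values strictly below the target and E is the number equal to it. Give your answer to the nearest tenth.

Sorted: 216, 224, 276, 282, 304, 308, 326, 372, 395, 403, 408, 418, 436, 477, 482, 502, 515, 534, 567, 660, 666, 686.
Count below 414: L = 11; count equal: E = 0; n = 22.
Percentile rank = 100·(11 + 0.5·0)/22 = 100·11/22 = 50.

50.0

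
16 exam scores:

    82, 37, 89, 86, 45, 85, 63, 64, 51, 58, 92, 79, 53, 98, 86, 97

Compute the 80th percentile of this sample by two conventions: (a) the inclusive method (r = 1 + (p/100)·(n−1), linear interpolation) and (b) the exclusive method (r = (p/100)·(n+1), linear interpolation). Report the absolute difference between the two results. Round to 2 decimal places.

1.80

Sorted: 37, 45, 51, 53, 58, 63, 64, 79, 82, 85, 86, 86, 89, 92, 97, 98.
n = 16.
(a) r = 13 → value at rank 13 = 89.
(b) r = 13.6; between ranks 13 (89) and 14 (92): 90.8.
|89 − 90.8| = 1.8.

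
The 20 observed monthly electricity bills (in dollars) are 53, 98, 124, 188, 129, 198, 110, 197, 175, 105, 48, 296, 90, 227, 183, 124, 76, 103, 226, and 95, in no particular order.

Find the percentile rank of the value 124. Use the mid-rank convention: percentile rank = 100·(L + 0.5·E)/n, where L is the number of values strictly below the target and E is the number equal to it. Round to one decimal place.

Sorted: 48, 53, 76, 90, 95, 98, 103, 105, 110, 124, 124, 129, 175, 183, 188, 197, 198, 226, 227, 296.
Count below 124: L = 9; count equal: E = 2; n = 20.
Percentile rank = 100·(9 + 0.5·2)/20 = 100·10/20 = 50.

50.0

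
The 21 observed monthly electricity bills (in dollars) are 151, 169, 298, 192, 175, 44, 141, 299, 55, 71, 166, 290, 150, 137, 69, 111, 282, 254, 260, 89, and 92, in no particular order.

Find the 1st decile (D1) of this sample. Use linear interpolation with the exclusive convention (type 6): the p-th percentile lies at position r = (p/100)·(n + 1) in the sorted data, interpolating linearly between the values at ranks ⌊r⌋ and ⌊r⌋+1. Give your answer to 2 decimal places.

Sorted: 44, 55, 69, 71, 89, 92, 111, 137, 141, 150, 151, 166, 169, 175, 192, 254, 260, 282, 290, 298, 299.
n = 21.
r = (10/100)·(21 + 1) = 2.2.
Rank 2 is 55 and rank 3 is 69.
Interpolate: 55 + 0.2·(69 − 55) = 55 + 0.2·14 = 57.8.

57.80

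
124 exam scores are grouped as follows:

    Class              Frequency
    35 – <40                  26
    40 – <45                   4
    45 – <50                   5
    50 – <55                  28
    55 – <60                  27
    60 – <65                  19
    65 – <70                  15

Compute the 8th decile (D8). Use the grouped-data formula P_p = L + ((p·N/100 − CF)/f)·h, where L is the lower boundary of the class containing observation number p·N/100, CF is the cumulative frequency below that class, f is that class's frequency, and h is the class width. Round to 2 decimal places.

N = 124; target position k = 80/100 · 124 = 99.2.
Cumulative frequencies: 26, 30, 35, 63, 90, 109, 124.
Observation 99.2 falls in the class 60 – <65.
L = 60, CF = 90, f = 19, h = 5.
P80 = 60 + ((99.2 − 90)/19)·5 = 60 + 2.42105 = 62.4211.

62.42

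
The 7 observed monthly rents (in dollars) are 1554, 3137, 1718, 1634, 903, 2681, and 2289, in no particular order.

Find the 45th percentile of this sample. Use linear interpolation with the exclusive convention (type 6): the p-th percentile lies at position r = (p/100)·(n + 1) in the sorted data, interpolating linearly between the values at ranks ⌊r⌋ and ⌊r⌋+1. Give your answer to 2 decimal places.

Sorted: 903, 1554, 1634, 1718, 2289, 2681, 3137.
n = 7.
r = (45/100)·(7 + 1) = 3.6.
Rank 3 is 1634 and rank 4 is 1718.
Interpolate: 1634 + 0.6·(1718 − 1634) = 1634 + 0.6·84 = 1684.4.

1684.40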